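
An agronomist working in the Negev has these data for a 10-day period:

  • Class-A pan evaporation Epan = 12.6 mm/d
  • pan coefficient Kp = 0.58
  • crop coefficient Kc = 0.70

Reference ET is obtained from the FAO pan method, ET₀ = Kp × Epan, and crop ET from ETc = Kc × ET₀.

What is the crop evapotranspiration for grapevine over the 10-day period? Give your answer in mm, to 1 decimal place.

51.2 mm

ET₀ = 0.58 × 12.6 = 7.3080 mm/d
ETc = Kc × ET₀ = 0.70 × 7.3080 = 5.1156 mm/d
Over 10 days: 5.1156 × 10 = 51.156 mm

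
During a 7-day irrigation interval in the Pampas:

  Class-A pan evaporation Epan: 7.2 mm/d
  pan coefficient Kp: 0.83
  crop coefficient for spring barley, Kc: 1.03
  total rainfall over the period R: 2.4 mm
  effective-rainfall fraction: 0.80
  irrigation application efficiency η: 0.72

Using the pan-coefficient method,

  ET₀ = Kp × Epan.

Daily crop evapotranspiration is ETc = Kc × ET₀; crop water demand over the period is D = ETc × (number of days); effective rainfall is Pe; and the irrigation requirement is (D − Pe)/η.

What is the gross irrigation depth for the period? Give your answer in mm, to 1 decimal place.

57.2 mm

ET₀ = 0.83 × 7.2 = 5.9760 mm/d
ETc = Kc × ET₀ = 1.03 × 5.9760 = 6.1553 mm/d
Crop demand D = ETc × 7 d = 6.1553 × 7 = 43.087 mm
Pe = 0.80 × 2.4 = 1.920 mm
D − Pe = 43.087 − 1.920 = 41.167 mm
Gross irrigation = 41.167 / 0.72 = 57.176 mm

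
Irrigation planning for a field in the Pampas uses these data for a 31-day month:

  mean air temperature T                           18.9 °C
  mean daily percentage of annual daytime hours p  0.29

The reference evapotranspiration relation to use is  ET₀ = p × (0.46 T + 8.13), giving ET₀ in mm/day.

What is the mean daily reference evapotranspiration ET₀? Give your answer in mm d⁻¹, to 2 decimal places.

4.88 mm d⁻¹

ET₀ = 0.29 × (0.46 × 18.9 + 8.13) = 0.29 × 16.824 = 4.8790 mm/d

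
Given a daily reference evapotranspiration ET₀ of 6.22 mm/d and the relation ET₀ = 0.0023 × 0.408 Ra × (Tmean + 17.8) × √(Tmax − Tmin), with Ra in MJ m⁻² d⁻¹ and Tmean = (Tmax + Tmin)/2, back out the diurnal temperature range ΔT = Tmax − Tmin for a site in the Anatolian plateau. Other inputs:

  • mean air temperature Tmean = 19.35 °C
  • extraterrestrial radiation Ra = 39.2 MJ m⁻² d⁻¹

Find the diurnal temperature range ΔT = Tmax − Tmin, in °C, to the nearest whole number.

21 °C

√ΔT = ET₀ / [0.0023 × 0.408 × Ra × (Tmean+17.8)] = 6.22 / (0.0023 × 15.9936 × 37.15) = 4.5515
ΔT = 4.5515² = 20.716 °C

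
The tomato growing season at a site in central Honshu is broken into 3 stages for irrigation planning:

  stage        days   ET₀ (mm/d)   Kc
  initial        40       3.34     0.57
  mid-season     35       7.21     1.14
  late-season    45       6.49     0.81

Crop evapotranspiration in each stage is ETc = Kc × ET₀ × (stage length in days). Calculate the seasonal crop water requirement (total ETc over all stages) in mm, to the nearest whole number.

initial: 0.57 × 3.34 × 40 = 76.15 mm
mid-season: 1.14 × 7.21 × 35 = 287.68 mm
late-season: 0.81 × 6.49 × 45 = 236.56 mm
Seasonal total = 600.39 mm

600 mm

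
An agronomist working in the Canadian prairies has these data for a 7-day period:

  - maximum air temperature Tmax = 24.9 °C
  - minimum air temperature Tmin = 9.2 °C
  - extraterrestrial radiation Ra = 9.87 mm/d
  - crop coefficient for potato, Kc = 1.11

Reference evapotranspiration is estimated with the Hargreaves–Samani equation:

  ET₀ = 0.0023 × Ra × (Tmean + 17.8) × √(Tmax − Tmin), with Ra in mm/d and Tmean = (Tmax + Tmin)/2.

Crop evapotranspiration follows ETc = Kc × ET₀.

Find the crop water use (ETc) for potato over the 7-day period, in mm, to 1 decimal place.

24.4 mm

Tmean = (24.9 + 9.2)/2 = 17.05 °C
ET₀ = 0.0023 × 9.87 × (17.05 + 17.8) × √15.7 = 0.0023 × 9.87 × 34.85 × 3.9623 = 3.1347 mm/d
ETc = Kc × ET₀ = 1.11 × 3.1347 = 3.4795 mm/d
Over 7 days: 3.4795 × 7 = 24.357 mm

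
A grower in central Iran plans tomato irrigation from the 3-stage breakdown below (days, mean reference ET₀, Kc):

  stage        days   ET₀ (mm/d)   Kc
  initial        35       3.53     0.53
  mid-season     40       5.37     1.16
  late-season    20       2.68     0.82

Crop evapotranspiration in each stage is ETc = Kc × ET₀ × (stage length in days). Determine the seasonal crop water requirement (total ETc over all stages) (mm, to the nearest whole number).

initial: 0.53 × 3.53 × 35 = 65.48 mm
mid-season: 1.16 × 5.37 × 40 = 249.17 mm
late-season: 0.82 × 2.68 × 20 = 43.95 mm
Seasonal total = 358.60 mm

359 mm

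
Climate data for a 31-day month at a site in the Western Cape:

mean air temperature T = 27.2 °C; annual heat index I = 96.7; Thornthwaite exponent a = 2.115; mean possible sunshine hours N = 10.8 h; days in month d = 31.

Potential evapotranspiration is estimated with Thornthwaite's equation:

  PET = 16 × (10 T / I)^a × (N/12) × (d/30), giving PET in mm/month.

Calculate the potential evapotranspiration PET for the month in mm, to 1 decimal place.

132.6 mm

10T/I = 10 × 27.2 / 96.7 = 2.8128
(10T/I)^a = 2.8128^2.115 = 8.9110
Uncorrected PET = 16 × 8.9110 = 142.576 mm
Correction = (N/12)(d/30) = (10.8/12)(31/30) = 0.9300
PET = 142.576 × 0.9300 = 132.596 mm/month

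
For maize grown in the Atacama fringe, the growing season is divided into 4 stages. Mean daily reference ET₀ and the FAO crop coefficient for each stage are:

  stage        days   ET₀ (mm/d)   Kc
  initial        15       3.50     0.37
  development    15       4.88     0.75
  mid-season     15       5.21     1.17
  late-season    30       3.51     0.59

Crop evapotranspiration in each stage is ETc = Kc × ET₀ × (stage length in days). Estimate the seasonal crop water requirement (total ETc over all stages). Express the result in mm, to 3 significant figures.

228 mm

initial: 0.37 × 3.50 × 15 = 19.43 mm
development: 0.75 × 4.88 × 15 = 54.90 mm
mid-season: 1.17 × 5.21 × 15 = 91.44 mm
late-season: 0.59 × 3.51 × 30 = 62.13 mm
Seasonal total = 227.90 mm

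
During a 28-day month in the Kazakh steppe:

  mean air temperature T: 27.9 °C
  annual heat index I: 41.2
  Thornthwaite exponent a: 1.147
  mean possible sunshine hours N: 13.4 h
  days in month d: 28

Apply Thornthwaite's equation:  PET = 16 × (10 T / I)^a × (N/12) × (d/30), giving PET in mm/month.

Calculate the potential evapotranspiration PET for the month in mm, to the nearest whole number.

150 mm

10T/I = 10 × 27.9 / 41.2 = 6.7718
(10T/I)^a = 6.7718^1.147 = 8.9705
Uncorrected PET = 16 × 8.9705 = 143.528 mm
Correction = (N/12)(d/30) = (13.4/12)(28/30) = 1.0422
PET = 143.528 × 1.0422 = 149.585 mm/month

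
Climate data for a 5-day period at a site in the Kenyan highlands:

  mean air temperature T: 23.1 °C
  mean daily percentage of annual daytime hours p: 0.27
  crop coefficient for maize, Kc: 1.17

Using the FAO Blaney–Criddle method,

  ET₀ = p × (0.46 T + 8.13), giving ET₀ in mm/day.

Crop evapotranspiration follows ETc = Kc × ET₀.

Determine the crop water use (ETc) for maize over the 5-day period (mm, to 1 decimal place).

29.6 mm

ET₀ = 0.27 × (0.46 × 23.1 + 8.13) = 0.27 × 18.756 = 5.0641 mm/d
ETc = Kc × ET₀ = 1.17 × 5.0641 = 5.9250 mm/d
Over 5 days: 5.9250 × 5 = 29.625 mm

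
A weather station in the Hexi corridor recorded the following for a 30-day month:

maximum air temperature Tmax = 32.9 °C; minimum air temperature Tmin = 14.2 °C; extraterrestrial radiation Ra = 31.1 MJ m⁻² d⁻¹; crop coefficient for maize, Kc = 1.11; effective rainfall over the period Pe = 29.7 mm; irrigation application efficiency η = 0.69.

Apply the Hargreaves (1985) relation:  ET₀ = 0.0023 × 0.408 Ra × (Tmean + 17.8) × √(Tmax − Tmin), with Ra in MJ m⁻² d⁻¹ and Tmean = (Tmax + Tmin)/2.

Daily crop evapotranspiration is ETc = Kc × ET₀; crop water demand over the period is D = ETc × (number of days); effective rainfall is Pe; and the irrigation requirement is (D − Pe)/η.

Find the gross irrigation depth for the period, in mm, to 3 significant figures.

Tmean = (32.9 + 14.2)/2 = 23.55 °C
0.408 Ra = 0.408 × 31.1 = 12.6888 mm/d equivalent
ET₀ = 0.0023 × 12.6888 × (23.55 + 17.8) × √18.7 = 0.0023 × 12.6888 × 41.35 × 4.3243 = 5.2184 mm/d
ETc = Kc × ET₀ = 1.11 × 5.2184 = 5.7924 mm/d
Crop demand D = ETc × 30 d = 5.7924 × 30 = 173.772 mm
D − Pe = 173.772 − 29.7 = 144.072 mm
Gross irrigation = 144.072 / 0.69 = 208.800 mm

209 mm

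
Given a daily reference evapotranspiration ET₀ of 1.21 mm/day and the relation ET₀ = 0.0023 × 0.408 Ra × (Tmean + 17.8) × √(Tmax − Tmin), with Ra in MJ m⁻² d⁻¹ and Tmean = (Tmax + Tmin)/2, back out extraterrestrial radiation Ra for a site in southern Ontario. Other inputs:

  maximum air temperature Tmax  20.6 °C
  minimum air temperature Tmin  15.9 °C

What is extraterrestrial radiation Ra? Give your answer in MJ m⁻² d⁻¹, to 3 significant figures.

16.5 MJ m⁻² d⁻¹

Tmean = (20.6+15.9)/2 = 18.25 °C; ΔT = 4.7
Ra = ET₀ / [0.0023 × 0.408 × (Tmean+17.8) × √ΔT]
   = 1.21 / (0.0023 × 0.408 × 36.05 × 2.1679) = 16.499 MJ m⁻² d⁻¹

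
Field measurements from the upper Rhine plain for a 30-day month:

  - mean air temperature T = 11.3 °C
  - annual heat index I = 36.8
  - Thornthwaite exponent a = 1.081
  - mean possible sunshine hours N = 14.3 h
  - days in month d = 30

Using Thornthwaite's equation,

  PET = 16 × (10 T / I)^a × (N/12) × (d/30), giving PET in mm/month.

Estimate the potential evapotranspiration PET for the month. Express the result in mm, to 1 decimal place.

64.1 mm

10T/I = 10 × 11.3 / 36.8 = 3.0707
(10T/I)^a = 3.0707^1.081 = 3.3628
Uncorrected PET = 16 × 3.3628 = 53.805 mm
Correction = (N/12)(d/30) = (14.3/12)(30/30) = 1.1917
PET = 53.805 × 1.1917 = 64.119 mm/month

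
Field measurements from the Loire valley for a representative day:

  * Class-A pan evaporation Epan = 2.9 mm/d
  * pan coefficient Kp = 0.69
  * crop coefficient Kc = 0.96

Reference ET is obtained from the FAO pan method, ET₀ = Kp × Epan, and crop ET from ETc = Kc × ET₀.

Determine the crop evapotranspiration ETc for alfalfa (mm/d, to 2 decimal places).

ET₀ = 0.69 × 2.9 = 2.0010 mm/d
ETc = Kc × ET₀ = 0.96 × 2.0010 = 1.9210 mm/d

1.92 mm/d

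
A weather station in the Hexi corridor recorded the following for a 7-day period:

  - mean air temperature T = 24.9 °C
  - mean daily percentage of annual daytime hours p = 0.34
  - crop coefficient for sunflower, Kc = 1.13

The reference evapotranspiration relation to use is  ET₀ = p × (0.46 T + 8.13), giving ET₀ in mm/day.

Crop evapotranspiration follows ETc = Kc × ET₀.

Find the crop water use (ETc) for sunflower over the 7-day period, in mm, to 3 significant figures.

ET₀ = 0.34 × (0.46 × 24.9 + 8.13) = 0.34 × 19.584 = 6.6586 mm/d
ETc = Kc × ET₀ = 1.13 × 6.6586 = 7.5242 mm/d
Over 7 days: 7.5242 × 7 = 52.669 mm

52.7 mm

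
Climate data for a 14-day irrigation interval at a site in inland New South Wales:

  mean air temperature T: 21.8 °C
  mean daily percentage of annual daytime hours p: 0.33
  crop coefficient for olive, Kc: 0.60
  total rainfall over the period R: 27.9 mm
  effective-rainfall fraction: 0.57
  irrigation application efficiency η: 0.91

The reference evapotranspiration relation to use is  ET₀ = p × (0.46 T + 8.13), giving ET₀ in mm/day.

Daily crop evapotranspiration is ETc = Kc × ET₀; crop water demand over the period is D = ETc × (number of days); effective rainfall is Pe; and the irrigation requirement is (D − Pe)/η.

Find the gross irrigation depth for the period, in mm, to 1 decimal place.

37.8 mm

ET₀ = 0.33 × (0.46 × 21.8 + 8.13) = 0.33 × 18.158 = 5.9921 mm/d
ETc = Kc × ET₀ = 0.60 × 5.9921 = 3.5953 mm/d
Crop demand D = ETc × 14 d = 3.5953 × 14 = 50.334 mm
Pe = 0.57 × 27.9 = 15.903 mm
D − Pe = 50.334 − 15.903 = 34.431 mm
Gross irrigation = 34.431 / 0.91 = 37.836 mm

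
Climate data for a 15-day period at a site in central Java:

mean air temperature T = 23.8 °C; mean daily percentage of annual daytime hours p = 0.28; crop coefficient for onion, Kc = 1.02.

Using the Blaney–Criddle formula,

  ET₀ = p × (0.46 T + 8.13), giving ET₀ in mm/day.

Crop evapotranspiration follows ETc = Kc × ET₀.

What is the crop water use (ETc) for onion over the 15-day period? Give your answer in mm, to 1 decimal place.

ET₀ = 0.28 × (0.46 × 23.8 + 8.13) = 0.28 × 19.078 = 5.3418 mm/d
ETc = Kc × ET₀ = 1.02 × 5.3418 = 5.4486 mm/d
Over 15 days: 5.4486 × 15 = 81.729 mm

81.7 mm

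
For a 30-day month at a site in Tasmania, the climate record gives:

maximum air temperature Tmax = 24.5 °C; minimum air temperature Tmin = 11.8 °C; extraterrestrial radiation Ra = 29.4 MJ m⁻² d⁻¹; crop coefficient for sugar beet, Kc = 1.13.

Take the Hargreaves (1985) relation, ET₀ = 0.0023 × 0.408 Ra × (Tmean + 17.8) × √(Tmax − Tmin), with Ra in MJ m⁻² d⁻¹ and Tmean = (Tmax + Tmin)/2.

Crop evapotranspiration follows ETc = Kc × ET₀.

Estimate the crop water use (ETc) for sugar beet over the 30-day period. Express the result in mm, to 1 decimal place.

119.8 mm

Tmean = (24.5 + 11.8)/2 = 18.15 °C
0.408 Ra = 0.408 × 29.4 = 11.9952 mm/d equivalent
ET₀ = 0.0023 × 11.9952 × (18.15 + 17.8) × √12.7 = 0.0023 × 11.9952 × 35.95 × 3.5637 = 3.5346 mm/d
ETc = Kc × ET₀ = 1.13 × 3.5346 = 3.9941 mm/d
Over 30 days: 3.9941 × 30 = 119.823 mm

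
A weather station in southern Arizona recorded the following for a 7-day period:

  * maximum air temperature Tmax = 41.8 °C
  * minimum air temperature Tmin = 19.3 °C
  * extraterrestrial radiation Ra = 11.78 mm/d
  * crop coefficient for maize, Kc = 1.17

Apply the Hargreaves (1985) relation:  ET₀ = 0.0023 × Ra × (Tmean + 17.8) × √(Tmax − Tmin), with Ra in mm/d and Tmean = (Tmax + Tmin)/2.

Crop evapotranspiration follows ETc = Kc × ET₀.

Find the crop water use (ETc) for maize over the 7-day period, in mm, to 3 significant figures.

Tmean = (41.8 + 19.3)/2 = 30.55 °C
ET₀ = 0.0023 × 11.78 × (30.55 + 17.8) × √22.5 = 0.0023 × 11.78 × 48.35 × 4.7434 = 6.2138 mm/d
ETc = Kc × ET₀ = 1.17 × 6.2138 = 7.2701 mm/d
Over 7 days: 7.2701 × 7 = 50.891 mm

50.9 mm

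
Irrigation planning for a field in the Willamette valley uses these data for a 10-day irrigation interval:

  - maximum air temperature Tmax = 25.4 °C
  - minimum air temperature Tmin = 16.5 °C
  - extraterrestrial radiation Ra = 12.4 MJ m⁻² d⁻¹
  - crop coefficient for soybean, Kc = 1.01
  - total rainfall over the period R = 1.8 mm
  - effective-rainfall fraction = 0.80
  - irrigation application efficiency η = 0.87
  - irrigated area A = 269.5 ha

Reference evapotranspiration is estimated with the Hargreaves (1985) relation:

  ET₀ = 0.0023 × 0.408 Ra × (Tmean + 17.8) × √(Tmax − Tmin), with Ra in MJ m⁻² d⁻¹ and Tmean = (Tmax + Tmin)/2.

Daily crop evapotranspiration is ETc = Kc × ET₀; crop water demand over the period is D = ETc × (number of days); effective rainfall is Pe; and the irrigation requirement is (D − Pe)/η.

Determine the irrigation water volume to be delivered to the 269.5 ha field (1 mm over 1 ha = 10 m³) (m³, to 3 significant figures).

37600 m³

Tmean = (25.4 + 16.5)/2 = 20.95 °C
0.408 Ra = 0.408 × 12.4 = 5.0592 mm/d equivalent
ET₀ = 0.0023 × 5.0592 × (20.95 + 17.8) × √8.9 = 0.0023 × 5.0592 × 38.75 × 2.9833 = 1.3452 mm/d
ETc = Kc × ET₀ = 1.01 × 1.3452 = 1.3587 mm/d
Crop demand D = ETc × 10 d = 1.3587 × 10 = 13.587 mm
Pe = 0.80 × 1.8 = 1.440 mm
D − Pe = 13.587 − 1.440 = 12.147 mm
Gross irrigation = 12.147 / 0.87 = 13.962 mm
Volume = 13.962 mm × 269.5 ha × 10 = 37627.6 m³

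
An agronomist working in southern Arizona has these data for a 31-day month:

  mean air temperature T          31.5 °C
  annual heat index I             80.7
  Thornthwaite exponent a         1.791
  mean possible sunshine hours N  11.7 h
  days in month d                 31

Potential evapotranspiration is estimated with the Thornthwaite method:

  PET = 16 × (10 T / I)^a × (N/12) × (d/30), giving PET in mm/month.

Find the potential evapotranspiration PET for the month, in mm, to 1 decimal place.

184.8 mm

10T/I = 10 × 31.5 / 80.7 = 3.9033
(10T/I)^a = 3.9033^1.791 = 11.4618
Uncorrected PET = 16 × 11.4618 = 183.389 mm
Correction = (N/12)(d/30) = (11.7/12)(31/30) = 1.0075
PET = 183.389 × 1.0075 = 184.764 mm/month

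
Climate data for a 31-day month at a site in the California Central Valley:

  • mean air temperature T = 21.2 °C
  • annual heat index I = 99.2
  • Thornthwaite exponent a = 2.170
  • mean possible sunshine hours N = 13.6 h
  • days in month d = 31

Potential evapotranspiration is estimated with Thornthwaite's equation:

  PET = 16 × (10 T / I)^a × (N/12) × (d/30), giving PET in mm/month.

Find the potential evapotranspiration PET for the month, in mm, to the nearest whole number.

97 mm

10T/I = 10 × 21.2 / 99.2 = 2.1371
(10T/I)^a = 2.1371^2.170 = 5.1966
Uncorrected PET = 16 × 5.1966 = 83.146 mm
Correction = (N/12)(d/30) = (13.6/12)(31/30) = 1.1711
PET = 83.146 × 1.1711 = 97.372 mm/month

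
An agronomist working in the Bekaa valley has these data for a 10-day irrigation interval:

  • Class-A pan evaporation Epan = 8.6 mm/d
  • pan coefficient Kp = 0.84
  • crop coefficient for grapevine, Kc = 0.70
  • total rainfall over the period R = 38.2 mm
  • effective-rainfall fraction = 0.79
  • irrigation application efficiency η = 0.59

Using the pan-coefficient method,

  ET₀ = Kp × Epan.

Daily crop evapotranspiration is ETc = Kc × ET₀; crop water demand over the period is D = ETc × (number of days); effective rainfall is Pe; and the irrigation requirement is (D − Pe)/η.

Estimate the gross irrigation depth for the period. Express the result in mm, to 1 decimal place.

34.6 mm

ET₀ = 0.84 × 8.6 = 7.2240 mm/d
ETc = Kc × ET₀ = 0.70 × 7.2240 = 5.0568 mm/d
Crop demand D = ETc × 10 d = 5.0568 × 10 = 50.568 mm
Pe = 0.79 × 38.2 = 30.178 mm
D − Pe = 50.568 − 30.178 = 20.390 mm
Gross irrigation = 20.390 / 0.59 = 34.559 mm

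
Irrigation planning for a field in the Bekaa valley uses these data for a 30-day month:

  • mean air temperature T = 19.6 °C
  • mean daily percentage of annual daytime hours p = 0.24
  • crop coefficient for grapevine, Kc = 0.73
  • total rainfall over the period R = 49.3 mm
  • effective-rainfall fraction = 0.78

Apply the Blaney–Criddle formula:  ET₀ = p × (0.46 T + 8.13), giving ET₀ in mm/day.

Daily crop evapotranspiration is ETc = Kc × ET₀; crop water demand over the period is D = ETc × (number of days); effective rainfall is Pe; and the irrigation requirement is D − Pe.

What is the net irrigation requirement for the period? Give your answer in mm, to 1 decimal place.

51.7 mm

ET₀ = 0.24 × (0.46 × 19.6 + 8.13) = 0.24 × 17.146 = 4.1150 mm/d
ETc = Kc × ET₀ = 0.73 × 4.1150 = 3.0040 mm/d
Crop demand D = ETc × 30 d = 3.0040 × 30 = 90.120 mm
Pe = 0.78 × 49.3 = 38.454 mm
D − Pe = 90.120 − 38.454 = 51.666 mm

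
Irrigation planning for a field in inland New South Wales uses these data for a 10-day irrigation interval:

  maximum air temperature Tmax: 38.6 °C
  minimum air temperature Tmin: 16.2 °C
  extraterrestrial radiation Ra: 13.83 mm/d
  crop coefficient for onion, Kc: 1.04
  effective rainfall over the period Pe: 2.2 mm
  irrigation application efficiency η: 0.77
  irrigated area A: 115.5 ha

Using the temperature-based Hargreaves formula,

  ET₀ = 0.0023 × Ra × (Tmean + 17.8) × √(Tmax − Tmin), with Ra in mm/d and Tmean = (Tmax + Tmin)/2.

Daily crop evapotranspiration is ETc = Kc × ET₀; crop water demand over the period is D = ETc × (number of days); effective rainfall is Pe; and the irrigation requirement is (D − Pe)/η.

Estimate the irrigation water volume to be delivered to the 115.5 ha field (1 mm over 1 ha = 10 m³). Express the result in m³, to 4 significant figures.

Tmean = (38.6 + 16.2)/2 = 27.40 °C
ET₀ = 0.0023 × 13.83 × (27.40 + 17.8) × √22.4 = 0.0023 × 13.83 × 45.20 × 4.7329 = 6.8048 mm/d
ETc = Kc × ET₀ = 1.04 × 6.8048 = 7.0770 mm/d
Crop demand D = ETc × 10 d = 7.0770 × 10 = 70.770 mm
D − Pe = 70.770 − 2.2 = 68.570 mm
Gross irrigation = 68.570 / 0.77 = 89.052 mm
Volume = 89.052 mm × 115.5 ha × 10 = 102855.1 m³

102900 m³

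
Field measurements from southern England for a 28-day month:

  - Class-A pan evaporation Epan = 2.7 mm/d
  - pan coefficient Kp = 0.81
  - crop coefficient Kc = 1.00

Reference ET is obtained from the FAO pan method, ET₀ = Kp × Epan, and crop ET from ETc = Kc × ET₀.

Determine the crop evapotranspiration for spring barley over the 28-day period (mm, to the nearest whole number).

61 mm

ET₀ = 0.81 × 2.7 = 2.1870 mm/d
ETc = Kc × ET₀ = 1.00 × 2.1870 = 2.1870 mm/d
Over 28 days: 2.1870 × 28 = 61.236 mm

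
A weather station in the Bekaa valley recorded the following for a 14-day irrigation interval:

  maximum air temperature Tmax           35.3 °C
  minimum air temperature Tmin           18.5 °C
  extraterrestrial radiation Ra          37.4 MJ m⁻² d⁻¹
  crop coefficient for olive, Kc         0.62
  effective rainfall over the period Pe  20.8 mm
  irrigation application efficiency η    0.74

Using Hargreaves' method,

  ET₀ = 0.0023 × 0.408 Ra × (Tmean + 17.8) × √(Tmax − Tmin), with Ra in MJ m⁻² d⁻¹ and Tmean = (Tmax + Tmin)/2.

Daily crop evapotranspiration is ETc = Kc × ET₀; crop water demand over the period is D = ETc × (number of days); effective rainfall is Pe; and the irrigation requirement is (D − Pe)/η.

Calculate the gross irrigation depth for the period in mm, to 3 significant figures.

Tmean = (35.3 + 18.5)/2 = 26.90 °C
0.408 Ra = 0.408 × 37.4 = 15.2592 mm/d equivalent
ET₀ = 0.0023 × 15.2592 × (26.90 + 17.8) × √16.8 = 0.0023 × 15.2592 × 44.70 × 4.0988 = 6.4302 mm/d
ETc = Kc × ET₀ = 0.62 × 6.4302 = 3.9867 mm/d
Crop demand D = ETc × 14 d = 3.9867 × 14 = 55.814 mm
D − Pe = 55.814 − 20.8 = 35.014 mm
Gross irrigation = 35.014 / 0.74 = 47.316 mm

47.3 mm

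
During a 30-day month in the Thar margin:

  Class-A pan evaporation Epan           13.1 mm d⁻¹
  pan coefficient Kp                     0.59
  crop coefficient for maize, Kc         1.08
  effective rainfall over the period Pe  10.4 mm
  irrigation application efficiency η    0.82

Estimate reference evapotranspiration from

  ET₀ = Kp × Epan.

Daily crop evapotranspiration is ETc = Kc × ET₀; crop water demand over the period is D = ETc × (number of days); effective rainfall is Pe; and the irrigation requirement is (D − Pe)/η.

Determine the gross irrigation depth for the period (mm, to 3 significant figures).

ET₀ = 0.59 × 13.1 = 7.7290 mm/d
ETc = Kc × ET₀ = 1.08 × 7.7290 = 8.3473 mm/d
Crop demand D = ETc × 30 d = 8.3473 × 30 = 250.419 mm
D − Pe = 250.419 − 10.4 = 240.019 mm
Gross irrigation = 240.019 / 0.82 = 292.706 mm

293 mm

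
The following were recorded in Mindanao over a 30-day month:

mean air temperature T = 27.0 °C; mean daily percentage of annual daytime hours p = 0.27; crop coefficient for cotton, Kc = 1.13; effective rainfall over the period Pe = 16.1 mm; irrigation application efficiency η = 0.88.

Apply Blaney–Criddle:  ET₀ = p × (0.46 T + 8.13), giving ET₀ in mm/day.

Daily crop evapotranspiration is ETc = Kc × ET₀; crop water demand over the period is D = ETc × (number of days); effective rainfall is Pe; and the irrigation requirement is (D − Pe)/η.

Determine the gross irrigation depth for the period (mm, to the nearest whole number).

ET₀ = 0.27 × (0.46 × 27.0 + 8.13) = 0.27 × 20.550 = 5.5485 mm/d
ETc = Kc × ET₀ = 1.13 × 5.5485 = 6.2698 mm/d
Crop demand D = ETc × 30 d = 6.2698 × 30 = 188.094 mm
D − Pe = 188.094 − 16.1 = 171.994 mm
Gross irrigation = 171.994 / 0.88 = 195.448 mm

195 mm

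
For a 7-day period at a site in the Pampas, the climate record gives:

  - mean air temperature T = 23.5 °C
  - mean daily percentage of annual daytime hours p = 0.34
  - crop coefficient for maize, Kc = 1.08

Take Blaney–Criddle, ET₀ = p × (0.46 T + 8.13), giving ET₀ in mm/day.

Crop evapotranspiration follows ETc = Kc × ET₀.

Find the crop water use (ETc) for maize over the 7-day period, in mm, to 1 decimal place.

ET₀ = 0.34 × (0.46 × 23.5 + 8.13) = 0.34 × 18.940 = 6.4396 mm/d
ETc = Kc × ET₀ = 1.08 × 6.4396 = 6.9548 mm/d
Over 7 days: 6.9548 × 7 = 48.684 mm

48.7 mm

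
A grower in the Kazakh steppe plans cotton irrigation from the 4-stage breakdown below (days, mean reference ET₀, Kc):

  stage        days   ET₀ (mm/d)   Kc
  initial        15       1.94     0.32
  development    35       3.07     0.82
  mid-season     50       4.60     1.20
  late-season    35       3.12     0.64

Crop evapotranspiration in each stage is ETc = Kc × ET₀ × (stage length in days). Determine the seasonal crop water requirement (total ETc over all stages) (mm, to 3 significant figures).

443 mm

initial: 0.32 × 1.94 × 15 = 9.31 mm
development: 0.82 × 3.07 × 35 = 88.11 mm
mid-season: 1.20 × 4.60 × 50 = 276.00 mm
late-season: 0.64 × 3.12 × 35 = 69.89 mm
Seasonal total = 443.31 mm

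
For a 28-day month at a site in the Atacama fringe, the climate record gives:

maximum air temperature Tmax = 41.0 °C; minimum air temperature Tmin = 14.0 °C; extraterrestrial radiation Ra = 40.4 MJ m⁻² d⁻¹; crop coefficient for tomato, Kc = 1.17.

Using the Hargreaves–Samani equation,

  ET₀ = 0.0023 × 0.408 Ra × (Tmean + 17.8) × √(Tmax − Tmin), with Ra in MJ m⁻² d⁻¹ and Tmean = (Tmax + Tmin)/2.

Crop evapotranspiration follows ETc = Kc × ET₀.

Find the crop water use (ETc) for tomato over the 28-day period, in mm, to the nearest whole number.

292 mm

Tmean = (41.0 + 14.0)/2 = 27.50 °C
0.408 Ra = 0.408 × 40.4 = 16.4832 mm/d equivalent
ET₀ = 0.0023 × 16.4832 × (27.50 + 17.8) × √27.0 = 0.0023 × 16.4832 × 45.30 × 5.1962 = 8.9239 mm/d
ETc = Kc × ET₀ = 1.17 × 8.9239 = 10.4410 mm/d
Over 28 days: 10.4410 × 28 = 292.348 mm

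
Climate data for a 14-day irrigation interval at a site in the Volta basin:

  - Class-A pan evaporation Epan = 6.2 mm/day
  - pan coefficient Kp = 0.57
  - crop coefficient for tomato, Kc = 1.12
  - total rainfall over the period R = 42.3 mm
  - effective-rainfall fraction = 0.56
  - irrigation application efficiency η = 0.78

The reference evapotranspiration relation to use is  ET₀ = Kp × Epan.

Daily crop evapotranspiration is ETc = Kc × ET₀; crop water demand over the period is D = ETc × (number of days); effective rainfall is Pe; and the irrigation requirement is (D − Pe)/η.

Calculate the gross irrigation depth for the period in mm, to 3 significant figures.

ET₀ = 0.57 × 6.2 = 3.5340 mm/d
ETc = Kc × ET₀ = 1.12 × 3.5340 = 3.9581 mm/d
Crop demand D = ETc × 14 d = 3.9581 × 14 = 55.413 mm
Pe = 0.56 × 42.3 = 23.688 mm
D − Pe = 55.413 − 23.688 = 31.725 mm
Gross irrigation = 31.725 / 0.78 = 40.673 mm

40.7 mm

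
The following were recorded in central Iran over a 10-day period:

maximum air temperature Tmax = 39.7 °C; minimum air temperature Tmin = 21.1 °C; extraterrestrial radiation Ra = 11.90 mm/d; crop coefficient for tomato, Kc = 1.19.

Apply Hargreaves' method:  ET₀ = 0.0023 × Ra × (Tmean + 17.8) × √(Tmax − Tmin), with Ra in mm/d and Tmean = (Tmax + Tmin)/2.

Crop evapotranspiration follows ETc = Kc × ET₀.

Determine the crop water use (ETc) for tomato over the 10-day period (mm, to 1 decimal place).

67.7 mm

Tmean = (39.7 + 21.1)/2 = 30.40 °C
ET₀ = 0.0023 × 11.90 × (30.40 + 17.8) × √18.6 = 0.0023 × 11.90 × 48.20 × 4.3128 = 5.6896 mm/d
ETc = Kc × ET₀ = 1.19 × 5.6896 = 6.7706 mm/d
Over 10 days: 6.7706 × 10 = 67.706 mm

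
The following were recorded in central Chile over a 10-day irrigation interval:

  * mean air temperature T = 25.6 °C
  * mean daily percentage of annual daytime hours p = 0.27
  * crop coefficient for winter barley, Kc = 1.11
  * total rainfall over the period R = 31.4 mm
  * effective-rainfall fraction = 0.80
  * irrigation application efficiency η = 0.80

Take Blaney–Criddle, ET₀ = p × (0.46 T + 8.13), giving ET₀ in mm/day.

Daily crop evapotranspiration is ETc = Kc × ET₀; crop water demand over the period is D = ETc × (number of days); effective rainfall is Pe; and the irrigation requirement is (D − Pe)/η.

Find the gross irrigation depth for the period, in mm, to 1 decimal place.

ET₀ = 0.27 × (0.46 × 25.6 + 8.13) = 0.27 × 19.906 = 5.3746 mm/d
ETc = Kc × ET₀ = 1.11 × 5.3746 = 5.9658 mm/d
Crop demand D = ETc × 10 d = 5.9658 × 10 = 59.658 mm
Pe = 0.80 × 31.4 = 25.120 mm
D − Pe = 59.658 − 25.120 = 34.538 mm
Gross irrigation = 34.538 / 0.80 = 43.173 mm

43.2 mm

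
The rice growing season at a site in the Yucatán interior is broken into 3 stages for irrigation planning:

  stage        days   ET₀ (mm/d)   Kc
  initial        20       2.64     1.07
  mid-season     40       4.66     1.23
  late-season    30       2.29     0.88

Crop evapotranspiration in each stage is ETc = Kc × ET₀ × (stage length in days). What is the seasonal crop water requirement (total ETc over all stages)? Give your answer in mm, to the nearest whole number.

346 mm

initial: 1.07 × 2.64 × 20 = 56.50 mm
mid-season: 1.23 × 4.66 × 40 = 229.27 mm
late-season: 0.88 × 2.29 × 30 = 60.46 mm
Seasonal total = 346.23 mm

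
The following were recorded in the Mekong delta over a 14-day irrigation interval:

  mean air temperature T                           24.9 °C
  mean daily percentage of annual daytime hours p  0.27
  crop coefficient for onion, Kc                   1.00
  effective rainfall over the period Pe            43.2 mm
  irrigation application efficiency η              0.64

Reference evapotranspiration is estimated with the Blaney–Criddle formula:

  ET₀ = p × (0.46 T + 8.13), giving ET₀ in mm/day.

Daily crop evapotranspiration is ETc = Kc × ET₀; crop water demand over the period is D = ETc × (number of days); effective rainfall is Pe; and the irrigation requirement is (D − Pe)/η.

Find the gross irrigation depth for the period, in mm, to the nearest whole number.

48 mm

ET₀ = 0.27 × (0.46 × 24.9 + 8.13) = 0.27 × 19.584 = 5.2877 mm/d
ETc = Kc × ET₀ = 1.00 × 5.2877 = 5.2877 mm/d
Crop demand D = ETc × 14 d = 5.2877 × 14 = 74.028 mm
D − Pe = 74.028 − 43.2 = 30.828 mm
Gross irrigation = 30.828 / 0.64 = 48.169 mm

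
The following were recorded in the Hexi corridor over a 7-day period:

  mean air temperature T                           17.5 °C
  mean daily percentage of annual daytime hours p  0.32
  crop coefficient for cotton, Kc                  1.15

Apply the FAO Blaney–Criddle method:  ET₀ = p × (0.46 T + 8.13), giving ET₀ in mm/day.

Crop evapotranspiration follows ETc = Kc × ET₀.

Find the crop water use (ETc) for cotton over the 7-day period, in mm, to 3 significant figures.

ET₀ = 0.32 × (0.46 × 17.5 + 8.13) = 0.32 × 16.180 = 5.1776 mm/d
ETc = Kc × ET₀ = 1.15 × 5.1776 = 5.9542 mm/d
Over 7 days: 5.9542 × 7 = 41.679 mm

41.7 mm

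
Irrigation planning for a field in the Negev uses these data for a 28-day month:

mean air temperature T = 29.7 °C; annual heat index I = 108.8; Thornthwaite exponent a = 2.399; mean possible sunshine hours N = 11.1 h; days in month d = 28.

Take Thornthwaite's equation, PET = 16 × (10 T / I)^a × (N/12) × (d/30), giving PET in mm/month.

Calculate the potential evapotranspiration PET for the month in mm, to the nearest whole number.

10T/I = 10 × 29.7 / 108.8 = 2.7298
(10T/I)^a = 2.7298^2.399 = 11.1244
Uncorrected PET = 16 × 11.1244 = 177.990 mm
Correction = (N/12)(d/30) = (11.1/12)(28/30) = 0.8633
PET = 177.990 × 0.8633 = 153.659 mm/month

154 mm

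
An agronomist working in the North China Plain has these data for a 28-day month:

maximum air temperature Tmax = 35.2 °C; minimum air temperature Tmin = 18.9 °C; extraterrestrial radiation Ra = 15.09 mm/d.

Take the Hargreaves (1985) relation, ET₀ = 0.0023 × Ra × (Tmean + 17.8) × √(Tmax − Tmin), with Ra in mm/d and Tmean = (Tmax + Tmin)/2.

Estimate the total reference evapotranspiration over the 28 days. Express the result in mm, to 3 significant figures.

Tmean = (35.2 + 18.9)/2 = 27.05 °C
ET₀ = 0.0023 × 15.09 × (27.05 + 17.8) × √16.3 = 0.0023 × 15.09 × 44.85 × 4.0373 = 6.2845 mm/d
Over 28 days: 6.2845 × 28 = 175.966 mm

176 mm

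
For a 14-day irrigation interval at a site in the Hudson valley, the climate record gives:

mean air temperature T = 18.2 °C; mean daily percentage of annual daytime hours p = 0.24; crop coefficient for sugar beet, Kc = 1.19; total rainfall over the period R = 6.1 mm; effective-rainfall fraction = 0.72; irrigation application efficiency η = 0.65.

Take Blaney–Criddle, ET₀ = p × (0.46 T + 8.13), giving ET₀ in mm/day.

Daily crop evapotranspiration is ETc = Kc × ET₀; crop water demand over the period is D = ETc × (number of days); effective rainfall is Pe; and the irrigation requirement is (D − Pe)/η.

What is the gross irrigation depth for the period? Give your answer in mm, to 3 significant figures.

ET₀ = 0.24 × (0.46 × 18.2 + 8.13) = 0.24 × 16.502 = 3.9605 mm/d
ETc = Kc × ET₀ = 1.19 × 3.9605 = 4.7130 mm/d
Crop demand D = ETc × 14 d = 4.7130 × 14 = 65.982 mm
Pe = 0.72 × 6.1 = 4.392 mm
D − Pe = 65.982 − 4.392 = 61.590 mm
Gross irrigation = 61.590 / 0.65 = 94.754 mm

94.8 mm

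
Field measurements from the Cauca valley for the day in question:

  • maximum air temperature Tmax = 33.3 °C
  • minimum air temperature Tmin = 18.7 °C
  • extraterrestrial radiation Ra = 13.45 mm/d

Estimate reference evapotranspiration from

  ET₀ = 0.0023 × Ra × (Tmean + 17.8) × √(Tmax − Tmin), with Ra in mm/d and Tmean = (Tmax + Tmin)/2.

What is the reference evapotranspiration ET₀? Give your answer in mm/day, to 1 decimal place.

5.2 mm/day

Tmean = (33.3 + 18.7)/2 = 26.00 °C
ET₀ = 0.0023 × 13.45 × (26.00 + 17.8) × √14.6 = 0.0023 × 13.45 × 43.80 × 3.8210 = 5.1773 mm/d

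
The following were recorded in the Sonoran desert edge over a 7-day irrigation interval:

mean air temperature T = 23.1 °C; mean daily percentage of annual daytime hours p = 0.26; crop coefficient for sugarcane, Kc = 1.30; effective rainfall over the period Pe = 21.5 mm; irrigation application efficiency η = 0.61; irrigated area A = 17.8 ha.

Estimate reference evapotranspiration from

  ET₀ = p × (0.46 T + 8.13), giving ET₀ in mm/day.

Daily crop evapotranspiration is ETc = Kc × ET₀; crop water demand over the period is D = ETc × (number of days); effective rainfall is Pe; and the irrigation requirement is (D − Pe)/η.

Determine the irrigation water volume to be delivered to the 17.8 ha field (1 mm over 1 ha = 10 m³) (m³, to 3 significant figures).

ET₀ = 0.26 × (0.46 × 23.1 + 8.13) = 0.26 × 18.756 = 4.8766 mm/d
ETc = Kc × ET₀ = 1.30 × 4.8766 = 6.3396 mm/d
Crop demand D = ETc × 7 d = 6.3396 × 7 = 44.377 mm
D − Pe = 44.377 − 21.5 = 22.877 mm
Gross irrigation = 22.877 / 0.61 = 37.503 mm
Volume = 37.503 mm × 17.8 ha × 10 = 6675.5 m³

6680 m³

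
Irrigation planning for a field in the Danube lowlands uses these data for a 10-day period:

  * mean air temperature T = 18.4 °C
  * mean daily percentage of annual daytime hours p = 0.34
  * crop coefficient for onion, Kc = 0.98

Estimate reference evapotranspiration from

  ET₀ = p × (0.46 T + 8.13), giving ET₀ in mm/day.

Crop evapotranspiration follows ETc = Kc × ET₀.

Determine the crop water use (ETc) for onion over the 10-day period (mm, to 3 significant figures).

ET₀ = 0.34 × (0.46 × 18.4 + 8.13) = 0.34 × 16.594 = 5.6420 mm/d
ETc = Kc × ET₀ = 0.98 × 5.6420 = 5.5292 mm/d
Over 10 days: 5.5292 × 10 = 55.292 mm

55.3 mm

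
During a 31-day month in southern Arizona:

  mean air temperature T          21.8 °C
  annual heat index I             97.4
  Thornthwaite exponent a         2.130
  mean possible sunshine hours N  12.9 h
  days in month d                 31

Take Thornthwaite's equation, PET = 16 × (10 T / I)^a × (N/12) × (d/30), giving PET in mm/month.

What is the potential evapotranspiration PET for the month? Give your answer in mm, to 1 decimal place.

10T/I = 10 × 21.8 / 97.4 = 2.2382
(10T/I)^a = 2.2382^2.130 = 5.5627
Uncorrected PET = 16 × 5.5627 = 89.003 mm
Correction = (N/12)(d/30) = (12.9/12)(31/30) = 1.1108
PET = 89.003 × 1.1108 = 98.865 mm/month

98.9 mm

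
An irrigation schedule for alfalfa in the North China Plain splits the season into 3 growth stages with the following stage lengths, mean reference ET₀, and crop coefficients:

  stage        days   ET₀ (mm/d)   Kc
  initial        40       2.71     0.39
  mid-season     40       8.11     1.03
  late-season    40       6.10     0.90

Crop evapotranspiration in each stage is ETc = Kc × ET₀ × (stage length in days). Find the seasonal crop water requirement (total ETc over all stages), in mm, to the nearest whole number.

initial: 0.39 × 2.71 × 40 = 42.28 mm
mid-season: 1.03 × 8.11 × 40 = 334.13 mm
late-season: 0.90 × 6.10 × 40 = 219.60 mm
Seasonal total = 596.01 mm

596 mm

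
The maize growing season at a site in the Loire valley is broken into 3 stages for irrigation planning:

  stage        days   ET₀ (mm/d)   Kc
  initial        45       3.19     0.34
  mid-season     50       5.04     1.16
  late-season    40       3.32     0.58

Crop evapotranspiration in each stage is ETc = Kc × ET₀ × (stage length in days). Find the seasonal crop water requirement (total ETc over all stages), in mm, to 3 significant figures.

initial: 0.34 × 3.19 × 45 = 48.81 mm
mid-season: 1.16 × 5.04 × 50 = 292.32 mm
late-season: 0.58 × 3.32 × 40 = 77.02 mm
Seasonal total = 418.15 mm

418 mm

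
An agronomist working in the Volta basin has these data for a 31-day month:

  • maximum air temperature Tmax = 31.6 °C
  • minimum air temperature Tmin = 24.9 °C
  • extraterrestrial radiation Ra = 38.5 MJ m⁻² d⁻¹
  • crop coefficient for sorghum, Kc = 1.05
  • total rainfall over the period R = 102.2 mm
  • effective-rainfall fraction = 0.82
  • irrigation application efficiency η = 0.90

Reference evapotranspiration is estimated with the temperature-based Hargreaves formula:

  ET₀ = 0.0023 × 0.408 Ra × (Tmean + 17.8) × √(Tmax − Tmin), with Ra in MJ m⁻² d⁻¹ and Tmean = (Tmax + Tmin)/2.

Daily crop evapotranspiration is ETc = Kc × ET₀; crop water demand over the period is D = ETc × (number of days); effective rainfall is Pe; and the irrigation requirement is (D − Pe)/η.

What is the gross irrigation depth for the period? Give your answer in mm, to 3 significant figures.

62.6 mm

Tmean = (31.6 + 24.9)/2 = 28.25 °C
0.408 Ra = 0.408 × 38.5 = 15.7080 mm/d equivalent
ET₀ = 0.0023 × 15.7080 × (28.25 + 17.8) × √6.7 = 0.0023 × 15.7080 × 46.05 × 2.5884 = 4.3064 mm/d
ETc = Kc × ET₀ = 1.05 × 4.3064 = 4.5217 mm/d
Crop demand D = ETc × 31 d = 4.5217 × 31 = 140.173 mm
Pe = 0.82 × 102.2 = 83.804 mm
D − Pe = 140.173 − 83.804 = 56.369 mm
Gross irrigation = 56.369 / 0.90 = 62.632 mm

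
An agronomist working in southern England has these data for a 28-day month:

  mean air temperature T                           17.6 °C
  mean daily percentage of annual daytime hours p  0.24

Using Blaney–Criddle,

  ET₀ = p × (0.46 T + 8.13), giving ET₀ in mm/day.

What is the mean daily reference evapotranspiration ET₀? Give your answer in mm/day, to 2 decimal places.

3.89 mm/day

ET₀ = 0.24 × (0.46 × 17.6 + 8.13) = 0.24 × 16.226 = 3.8942 mm/d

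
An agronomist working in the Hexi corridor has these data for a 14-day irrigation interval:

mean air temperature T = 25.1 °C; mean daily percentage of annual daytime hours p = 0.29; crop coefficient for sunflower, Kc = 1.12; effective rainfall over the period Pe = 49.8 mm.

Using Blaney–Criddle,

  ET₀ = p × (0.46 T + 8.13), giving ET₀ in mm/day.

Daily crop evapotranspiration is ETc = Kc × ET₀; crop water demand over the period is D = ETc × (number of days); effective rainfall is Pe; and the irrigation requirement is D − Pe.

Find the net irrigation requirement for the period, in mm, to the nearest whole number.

ET₀ = 0.29 × (0.46 × 25.1 + 8.13) = 0.29 × 19.676 = 5.7060 mm/d
ETc = Kc × ET₀ = 1.12 × 5.7060 = 6.3907 mm/d
Crop demand D = ETc × 14 d = 6.3907 × 14 = 89.470 mm
D − Pe = 89.470 − 49.8 = 39.670 mm

40 mm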